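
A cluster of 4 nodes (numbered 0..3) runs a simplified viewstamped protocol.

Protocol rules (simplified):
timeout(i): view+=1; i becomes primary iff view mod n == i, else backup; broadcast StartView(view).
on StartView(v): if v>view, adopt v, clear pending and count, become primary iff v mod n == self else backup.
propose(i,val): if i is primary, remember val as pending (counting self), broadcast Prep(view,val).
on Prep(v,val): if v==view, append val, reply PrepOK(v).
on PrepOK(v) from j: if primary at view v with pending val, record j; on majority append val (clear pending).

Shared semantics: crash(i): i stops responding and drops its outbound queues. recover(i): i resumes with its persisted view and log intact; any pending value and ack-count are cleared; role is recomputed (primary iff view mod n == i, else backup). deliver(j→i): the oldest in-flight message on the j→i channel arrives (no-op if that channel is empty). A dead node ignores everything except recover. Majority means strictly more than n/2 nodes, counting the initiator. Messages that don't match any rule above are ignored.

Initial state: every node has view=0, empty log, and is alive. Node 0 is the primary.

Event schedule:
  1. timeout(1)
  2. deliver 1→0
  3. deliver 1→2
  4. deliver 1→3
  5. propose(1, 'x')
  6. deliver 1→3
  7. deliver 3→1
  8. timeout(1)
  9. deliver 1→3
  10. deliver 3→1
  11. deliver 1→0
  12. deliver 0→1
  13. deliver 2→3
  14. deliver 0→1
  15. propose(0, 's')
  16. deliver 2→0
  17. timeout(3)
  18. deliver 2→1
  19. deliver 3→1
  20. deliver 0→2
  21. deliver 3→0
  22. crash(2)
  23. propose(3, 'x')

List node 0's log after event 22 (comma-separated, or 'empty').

x

after 1 — timeout(1): n1:prim/v1/[-]
after 2 — deliver 1→0: n0:back/v1/[-]
after 3 — deliver 1→2: n2:back/v1/[-]
after 4 — deliver 1→3: n3:back/v1/[-]
after 5 — propose(1,'x'): ·
after 6 — deliver 1→3: n3:back/v1/[x]
after 7 — deliver 3→1: ·
after 8 — timeout(1): n1:back/v2/[-]
after 9 — deliver 1→3: n3:back/v2/[x]
after 10 — deliver 3→1: ·
after 11 — deliver 1→0: n0:back/v1/[x]
after 12 — deliver 0→1: ·
after 13 — deliver 2→3: ·
after 14 — deliver 0→1: ·
after 15 — propose(0,'s'): ·
after 16 — deliver 2→0: ·
after 17 — timeout(3): n3:prim/v3/[x]
after 18 — deliver 2→1: ·
after 19 — deliver 3→1: n1:back/v3/[-]
after 20 — deliver 0→2: ·
after 21 — deliver 3→0: n0:back/v3/[x]
after 22 — crash(2): n2:✗back/v1/[-]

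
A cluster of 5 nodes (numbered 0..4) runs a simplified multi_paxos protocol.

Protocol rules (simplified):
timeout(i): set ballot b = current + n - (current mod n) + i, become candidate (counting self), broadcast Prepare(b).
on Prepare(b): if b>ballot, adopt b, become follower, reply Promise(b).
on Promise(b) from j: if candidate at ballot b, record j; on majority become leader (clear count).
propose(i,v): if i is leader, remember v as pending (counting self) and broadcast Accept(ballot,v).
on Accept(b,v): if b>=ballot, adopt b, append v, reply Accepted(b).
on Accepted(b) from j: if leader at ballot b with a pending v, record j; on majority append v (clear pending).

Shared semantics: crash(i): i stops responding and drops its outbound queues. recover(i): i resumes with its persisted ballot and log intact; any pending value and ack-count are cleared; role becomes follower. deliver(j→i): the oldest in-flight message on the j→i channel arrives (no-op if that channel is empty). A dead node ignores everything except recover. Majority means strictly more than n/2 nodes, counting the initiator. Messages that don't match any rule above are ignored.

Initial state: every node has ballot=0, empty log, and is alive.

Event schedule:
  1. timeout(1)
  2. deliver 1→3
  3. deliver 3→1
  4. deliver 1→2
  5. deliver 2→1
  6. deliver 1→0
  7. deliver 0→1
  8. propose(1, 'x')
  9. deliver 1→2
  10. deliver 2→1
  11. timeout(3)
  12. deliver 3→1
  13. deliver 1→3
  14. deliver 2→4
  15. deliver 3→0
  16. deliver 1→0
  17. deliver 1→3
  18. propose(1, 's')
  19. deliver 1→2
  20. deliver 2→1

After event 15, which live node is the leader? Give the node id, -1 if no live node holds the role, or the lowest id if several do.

after 1 — timeout(1): n1:cand/b6/[-]
after 2 — deliver 1→3: n3:foll/b6/[-]
after 3 — deliver 3→1: ·
after 4 — deliver 1→2: n2:foll/b6/[-]
after 5 — deliver 2→1: n1:lead/b6/[-]
after 6 — deliver 1→0: n0:foll/b6/[-]
after 7 — deliver 0→1: ·
after 8 — propose(1,'x'): ·
after 9 — deliver 1→2: n2:foll/b6/[x]
after 10 — deliver 2→1: ·
after 11 — timeout(3): n3:cand/b13/[-]
after 12 — deliver 3→1: n1:foll/b13/[-]
after 13 — deliver 1→3: ·
after 14 — deliver 2→4: ·
after 15 — deliver 3→0: n0:foll/b13/[-]

-1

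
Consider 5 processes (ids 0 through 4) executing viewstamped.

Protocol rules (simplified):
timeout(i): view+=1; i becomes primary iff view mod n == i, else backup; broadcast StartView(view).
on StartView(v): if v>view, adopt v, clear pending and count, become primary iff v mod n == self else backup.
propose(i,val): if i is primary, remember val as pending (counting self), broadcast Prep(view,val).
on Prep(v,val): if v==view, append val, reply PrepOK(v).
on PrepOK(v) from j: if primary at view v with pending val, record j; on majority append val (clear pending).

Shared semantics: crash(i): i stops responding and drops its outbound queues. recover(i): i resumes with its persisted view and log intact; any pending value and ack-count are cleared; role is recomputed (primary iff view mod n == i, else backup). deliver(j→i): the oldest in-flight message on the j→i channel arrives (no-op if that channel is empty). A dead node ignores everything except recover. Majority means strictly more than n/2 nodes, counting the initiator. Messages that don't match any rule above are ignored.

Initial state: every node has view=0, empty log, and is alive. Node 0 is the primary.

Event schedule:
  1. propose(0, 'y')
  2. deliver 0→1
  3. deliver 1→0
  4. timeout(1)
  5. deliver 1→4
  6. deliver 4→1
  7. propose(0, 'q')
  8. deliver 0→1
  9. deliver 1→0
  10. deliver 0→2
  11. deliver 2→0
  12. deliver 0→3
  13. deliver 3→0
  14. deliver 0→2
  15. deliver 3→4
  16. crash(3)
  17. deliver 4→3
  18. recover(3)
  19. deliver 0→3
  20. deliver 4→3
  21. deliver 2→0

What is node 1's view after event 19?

1

step 1 propose(0,'y'): —
step 2 deliver 0→1: 1={back,v=0,log=y}
step 3 deliver 1→0: —
step 4 timeout(1): 1={prim,v=1,log=y}
step 5 deliver 1→4: 4={back,v=1,log=-}
step 6 deliver 4→1: —
step 7 propose(0,'q'): —
step 8 deliver 0→1: —
step 9 deliver 1→0: 0={back,v=1,log=-}
step 10 deliver 0→2: 2={back,v=0,log=y}
step 11 deliver 2→0: —
step 12 deliver 0→3: 3={back,v=0,log=y}
step 13 deliver 3→0: —
step 14 deliver 0→2: 2={back,v=0,log=y,q}
step 15 deliver 3→4: —
step 16 crash(3): 3={✗back,v=0,log=y}
step 17 deliver 4→3: —
step 18 recover(3): 3={back,v=0,log=y}
step 19 deliver 0→3: 3={back,v=0,log=y,q}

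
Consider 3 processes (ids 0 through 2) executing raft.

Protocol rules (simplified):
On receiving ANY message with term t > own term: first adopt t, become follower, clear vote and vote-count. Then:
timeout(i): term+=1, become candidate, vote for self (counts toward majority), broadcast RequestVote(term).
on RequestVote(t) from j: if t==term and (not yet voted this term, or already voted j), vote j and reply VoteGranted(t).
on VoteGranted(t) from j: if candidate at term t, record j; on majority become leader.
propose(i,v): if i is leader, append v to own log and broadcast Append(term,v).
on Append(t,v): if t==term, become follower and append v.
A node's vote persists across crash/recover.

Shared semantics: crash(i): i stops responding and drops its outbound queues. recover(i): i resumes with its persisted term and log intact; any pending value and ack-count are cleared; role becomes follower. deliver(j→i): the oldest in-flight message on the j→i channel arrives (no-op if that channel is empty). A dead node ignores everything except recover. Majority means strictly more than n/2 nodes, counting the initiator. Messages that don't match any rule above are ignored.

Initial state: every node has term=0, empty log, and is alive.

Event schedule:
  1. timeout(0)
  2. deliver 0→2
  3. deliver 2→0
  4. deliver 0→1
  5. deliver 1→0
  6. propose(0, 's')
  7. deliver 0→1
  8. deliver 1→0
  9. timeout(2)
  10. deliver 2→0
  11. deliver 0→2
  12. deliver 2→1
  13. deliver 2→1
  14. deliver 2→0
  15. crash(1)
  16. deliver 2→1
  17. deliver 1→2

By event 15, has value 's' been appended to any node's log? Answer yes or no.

yes

step 1 timeout(0): 0={cand,t=1,log=-}
step 2 deliver 0→2: 2={foll,t=1,log=-}
step 3 deliver 2→0: 0={lead,t=1,log=-}
step 4 deliver 0→1: 1={foll,t=1,log=-}
step 5 deliver 1→0: —
step 6 propose(0,'s'): 0={lead,t=1,log=s}
step 7 deliver 0→1: 1={foll,t=1,log=s}
step 8 deliver 1→0: —
step 9 timeout(2): 2={cand,t=2,log=-}
step 10 deliver 2→0: 0={foll,t=2,log=s}
step 11 deliver 0→2: —
step 12 deliver 2→1: 1={foll,t=2,log=s}
step 13 deliver 2→1: —
step 14 deliver 2→0: —
step 15 crash(1): 1={✗foll,t=2,log=s}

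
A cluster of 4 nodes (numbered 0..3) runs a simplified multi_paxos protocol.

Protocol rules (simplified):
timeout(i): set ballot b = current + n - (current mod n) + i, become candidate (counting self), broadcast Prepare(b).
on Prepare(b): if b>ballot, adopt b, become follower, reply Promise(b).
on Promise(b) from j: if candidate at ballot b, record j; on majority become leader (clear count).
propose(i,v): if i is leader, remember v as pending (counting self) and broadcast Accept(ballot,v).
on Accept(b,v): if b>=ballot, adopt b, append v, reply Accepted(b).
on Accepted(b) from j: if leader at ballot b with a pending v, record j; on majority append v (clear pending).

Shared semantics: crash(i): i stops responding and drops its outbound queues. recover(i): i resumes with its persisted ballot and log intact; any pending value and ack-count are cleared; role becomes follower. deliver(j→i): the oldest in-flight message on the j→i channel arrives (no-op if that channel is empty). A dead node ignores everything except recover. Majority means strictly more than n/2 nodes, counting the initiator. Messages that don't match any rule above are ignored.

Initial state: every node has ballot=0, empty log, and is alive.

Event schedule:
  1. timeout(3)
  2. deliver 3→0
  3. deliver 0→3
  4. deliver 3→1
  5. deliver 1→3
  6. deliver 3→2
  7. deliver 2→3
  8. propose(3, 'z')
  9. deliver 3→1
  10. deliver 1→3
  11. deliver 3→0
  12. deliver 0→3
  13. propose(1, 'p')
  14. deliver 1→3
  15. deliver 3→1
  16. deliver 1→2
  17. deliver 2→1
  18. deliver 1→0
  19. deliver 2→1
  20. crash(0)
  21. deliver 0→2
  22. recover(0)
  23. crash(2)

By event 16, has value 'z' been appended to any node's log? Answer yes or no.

1. timeout(3):  <3:cand b7 ->
2. deliver 3→0:  <0:foll b7 ->
3. deliver 0→3:  nop
4. deliver 3→1:  <1:foll b7 ->
5. deliver 1→3:  <3:lead b7 ->
6. deliver 3→2:  <2:foll b7 ->
7. deliver 2→3:  nop
8. propose(3,'z'):  nop
9. deliver 3→1:  <1:foll b7 z>
10. deliver 1→3:  nop
11. deliver 3→0:  <0:foll b7 z>
12. deliver 0→3:  <3:lead b7 z>
13. propose(1,'p'):  nop
14. deliver 1→3:  nop
15. deliver 3→1:  nop
16. deliver 1→2:  nop

yes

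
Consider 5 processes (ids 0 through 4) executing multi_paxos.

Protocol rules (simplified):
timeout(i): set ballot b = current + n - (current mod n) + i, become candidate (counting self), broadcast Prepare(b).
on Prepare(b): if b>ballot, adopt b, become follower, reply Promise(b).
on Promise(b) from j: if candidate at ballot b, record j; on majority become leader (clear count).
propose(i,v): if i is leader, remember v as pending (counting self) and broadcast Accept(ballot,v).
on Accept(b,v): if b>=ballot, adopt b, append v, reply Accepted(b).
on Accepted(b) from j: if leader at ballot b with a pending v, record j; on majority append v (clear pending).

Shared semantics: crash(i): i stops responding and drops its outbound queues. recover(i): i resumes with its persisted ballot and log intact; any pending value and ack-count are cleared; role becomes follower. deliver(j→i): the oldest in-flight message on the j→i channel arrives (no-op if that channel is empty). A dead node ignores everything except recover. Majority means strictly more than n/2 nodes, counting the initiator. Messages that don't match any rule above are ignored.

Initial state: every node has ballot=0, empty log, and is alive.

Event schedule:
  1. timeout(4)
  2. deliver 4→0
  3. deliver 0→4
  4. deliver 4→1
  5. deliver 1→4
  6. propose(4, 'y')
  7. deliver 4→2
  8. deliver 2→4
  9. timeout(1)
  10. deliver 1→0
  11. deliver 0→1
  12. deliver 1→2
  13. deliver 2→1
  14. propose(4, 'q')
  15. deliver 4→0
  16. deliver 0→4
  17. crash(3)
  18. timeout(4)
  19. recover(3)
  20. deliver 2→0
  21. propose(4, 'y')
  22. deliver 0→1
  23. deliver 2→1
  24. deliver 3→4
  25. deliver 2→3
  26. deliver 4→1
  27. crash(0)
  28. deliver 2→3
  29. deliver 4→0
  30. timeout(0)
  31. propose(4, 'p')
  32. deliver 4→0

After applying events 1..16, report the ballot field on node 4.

after 1 — timeout(4): n4:cand/b9/[-]
after 2 — deliver 4→0: n0:foll/b9/[-]
after 3 — deliver 0→4: ·
after 4 — deliver 4→1: n1:foll/b9/[-]
after 5 — deliver 1→4: n4:lead/b9/[-]
after 6 — propose(4,'y'): ·
after 7 — deliver 4→2: n2:foll/b9/[-]
after 8 — deliver 2→4: ·
after 9 — timeout(1): n1:cand/b11/[-]
after 10 — deliver 1→0: n0:foll/b11/[-]
after 11 — deliver 0→1: ·
after 12 — deliver 1→2: n2:foll/b11/[-]
after 13 — deliver 2→1: n1:lead/b11/[-]
after 14 — propose(4,'q'): ·
after 15 — deliver 4→0: ·
after 16 — deliver 0→4: ·

9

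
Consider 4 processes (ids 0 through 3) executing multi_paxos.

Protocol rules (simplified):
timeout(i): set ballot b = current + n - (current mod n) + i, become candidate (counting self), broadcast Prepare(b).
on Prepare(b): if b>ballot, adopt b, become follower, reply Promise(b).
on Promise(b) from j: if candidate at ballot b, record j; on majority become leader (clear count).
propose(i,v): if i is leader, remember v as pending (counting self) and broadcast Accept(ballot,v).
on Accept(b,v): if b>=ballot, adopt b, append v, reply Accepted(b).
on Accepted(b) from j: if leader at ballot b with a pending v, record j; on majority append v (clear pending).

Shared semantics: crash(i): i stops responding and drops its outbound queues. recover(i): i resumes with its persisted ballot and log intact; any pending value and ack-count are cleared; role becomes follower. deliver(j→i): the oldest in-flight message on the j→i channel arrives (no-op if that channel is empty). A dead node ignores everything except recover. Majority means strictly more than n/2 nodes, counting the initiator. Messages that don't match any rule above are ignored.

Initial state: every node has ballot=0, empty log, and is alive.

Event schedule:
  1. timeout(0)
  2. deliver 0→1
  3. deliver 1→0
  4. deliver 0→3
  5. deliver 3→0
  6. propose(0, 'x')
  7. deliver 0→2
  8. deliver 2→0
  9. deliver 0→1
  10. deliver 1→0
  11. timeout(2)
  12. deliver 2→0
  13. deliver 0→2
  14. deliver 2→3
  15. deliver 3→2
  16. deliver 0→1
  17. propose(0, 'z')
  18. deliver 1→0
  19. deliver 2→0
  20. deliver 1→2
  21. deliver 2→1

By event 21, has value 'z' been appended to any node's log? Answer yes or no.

e1 timeout(0): 0[cand,b=4,-]
e2 deliver 0→1: 1[foll,b=4,-]
e3 deliver 1→0: ·
e4 deliver 0→3: 3[foll,b=4,-]
e5 deliver 3→0: 0[lead,b=4,-]
e6 propose(0,'x'): ·
e7 deliver 0→2: 2[foll,b=4,-]
e8 deliver 2→0: ·
e9 deliver 0→1: 1[foll,b=4,x]
e10 deliver 1→0: ·
e11 timeout(2): 2[cand,b=10,-]
e12 deliver 2→0: 0[foll,b=10,-]
e13 deliver 0→2: ·
e14 deliver 2→3: 3[foll,b=10,-]
e15 deliver 3→2: ·
e16 deliver 0→1: ·
e17 propose(0,'z'): ·
e18 deliver 1→0: ·
e19 deliver 2→0: ·
e20 deliver 1→2: ·
e21 deliver 2→1: 1[foll,b=10,x]

no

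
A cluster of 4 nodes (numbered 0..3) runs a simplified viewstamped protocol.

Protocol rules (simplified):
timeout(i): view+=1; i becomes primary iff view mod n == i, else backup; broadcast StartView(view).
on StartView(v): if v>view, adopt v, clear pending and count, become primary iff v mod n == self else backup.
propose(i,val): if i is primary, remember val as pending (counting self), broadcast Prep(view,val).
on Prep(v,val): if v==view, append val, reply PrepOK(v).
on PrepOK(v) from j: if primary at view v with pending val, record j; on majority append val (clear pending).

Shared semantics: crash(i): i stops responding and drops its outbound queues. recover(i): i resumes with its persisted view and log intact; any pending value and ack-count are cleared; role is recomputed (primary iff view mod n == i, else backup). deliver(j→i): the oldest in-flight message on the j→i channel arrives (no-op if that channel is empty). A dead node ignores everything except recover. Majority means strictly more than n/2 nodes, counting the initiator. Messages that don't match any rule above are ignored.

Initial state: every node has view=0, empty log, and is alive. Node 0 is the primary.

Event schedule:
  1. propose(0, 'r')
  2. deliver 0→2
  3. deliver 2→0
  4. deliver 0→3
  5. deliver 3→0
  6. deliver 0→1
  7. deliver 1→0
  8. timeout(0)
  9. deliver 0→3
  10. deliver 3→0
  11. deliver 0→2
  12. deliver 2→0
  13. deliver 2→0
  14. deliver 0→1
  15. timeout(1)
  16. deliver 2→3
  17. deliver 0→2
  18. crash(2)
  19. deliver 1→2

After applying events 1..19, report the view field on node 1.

2

after 1 — propose(0,'r'): ·
after 2 — deliver 0→2: n2:back/v0/[r]
after 3 — deliver 2→0: ·
after 4 — deliver 0→3: n3:back/v0/[r]
after 5 — deliver 3→0: n0:prim/v0/[r]
after 6 — deliver 0→1: n1:back/v0/[r]
after 7 — deliver 1→0: ·
after 8 — timeout(0): n0:back/v1/[r]
after 9 — deliver 0→3: n3:back/v1/[r]
after 10 — deliver 3→0: ·
after 11 — deliver 0→2: n2:back/v1/[r]
after 12 — deliver 2→0: ·
after 13 — deliver 2→0: ·
after 14 — deliver 0→1: n1:prim/v1/[r]
after 15 — timeout(1): n1:back/v2/[r]
after 16 — deliver 2→3: ·
after 17 — deliver 0→2: ·
after 18 — crash(2): n2:✗back/v1/[r]
after 19 — deliver 1→2: ·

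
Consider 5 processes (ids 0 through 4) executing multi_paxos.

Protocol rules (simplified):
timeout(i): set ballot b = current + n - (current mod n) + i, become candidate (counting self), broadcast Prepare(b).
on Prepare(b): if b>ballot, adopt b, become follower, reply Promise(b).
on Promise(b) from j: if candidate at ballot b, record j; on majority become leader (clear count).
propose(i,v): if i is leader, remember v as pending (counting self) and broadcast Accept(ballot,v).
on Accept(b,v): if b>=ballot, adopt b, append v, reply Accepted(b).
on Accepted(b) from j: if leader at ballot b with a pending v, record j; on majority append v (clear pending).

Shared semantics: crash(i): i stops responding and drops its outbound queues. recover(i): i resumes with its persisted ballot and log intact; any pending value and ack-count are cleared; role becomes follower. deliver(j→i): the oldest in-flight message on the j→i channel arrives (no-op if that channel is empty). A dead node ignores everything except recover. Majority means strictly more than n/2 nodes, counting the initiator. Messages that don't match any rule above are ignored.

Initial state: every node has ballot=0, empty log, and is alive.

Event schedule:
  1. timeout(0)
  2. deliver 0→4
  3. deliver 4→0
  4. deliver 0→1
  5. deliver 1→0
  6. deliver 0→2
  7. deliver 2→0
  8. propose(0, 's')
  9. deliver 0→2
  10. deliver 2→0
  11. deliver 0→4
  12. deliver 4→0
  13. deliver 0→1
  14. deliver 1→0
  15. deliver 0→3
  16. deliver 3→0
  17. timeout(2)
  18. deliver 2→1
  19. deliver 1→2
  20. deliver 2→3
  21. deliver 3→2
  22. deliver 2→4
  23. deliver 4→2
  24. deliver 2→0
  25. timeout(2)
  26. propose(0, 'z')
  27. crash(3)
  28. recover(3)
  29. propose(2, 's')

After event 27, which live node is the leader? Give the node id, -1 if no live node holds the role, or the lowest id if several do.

[1] timeout(0) → N0(cand b5 [-])
[2] deliver 0→4 → N4(foll b5 [-])
[3] deliver 4→0 → ∅
[4] deliver 0→1 → N1(foll b5 [-])
[5] deliver 1→0 → N0(lead b5 [-])
[6] deliver 0→2 → N2(foll b5 [-])
[7] deliver 2→0 → ∅
[8] propose(0,'s') → ∅
[9] deliver 0→2 → N2(foll b5 [s])
[10] deliver 2→0 → ∅
[11] deliver 0→4 → N4(foll b5 [s])
[12] deliver 4→0 → N0(lead b5 [s])
[13] deliver 0→1 → N1(foll b5 [s])
[14] deliver 1→0 → ∅
[15] deliver 0→3 → N3(foll b5 [-])
[16] deliver 3→0 → ∅
[17] timeout(2) → N2(cand b12 [s])
[18] deliver 2→1 → N1(foll b12 [s])
[19] deliver 1→2 → ∅
[20] deliver 2→3 → N3(foll b12 [-])
[21] deliver 3→2 → N2(lead b12 [s])
[22] deliver 2→4 → N4(foll b12 [s])
[23] deliver 4→2 → ∅
[24] deliver 2→0 → N0(foll b12 [s])
[25] timeout(2) → N2(cand b17 [s])
[26] propose(0,'z') → ∅
[27] crash(3) → N3(✗foll b12 [-])

-1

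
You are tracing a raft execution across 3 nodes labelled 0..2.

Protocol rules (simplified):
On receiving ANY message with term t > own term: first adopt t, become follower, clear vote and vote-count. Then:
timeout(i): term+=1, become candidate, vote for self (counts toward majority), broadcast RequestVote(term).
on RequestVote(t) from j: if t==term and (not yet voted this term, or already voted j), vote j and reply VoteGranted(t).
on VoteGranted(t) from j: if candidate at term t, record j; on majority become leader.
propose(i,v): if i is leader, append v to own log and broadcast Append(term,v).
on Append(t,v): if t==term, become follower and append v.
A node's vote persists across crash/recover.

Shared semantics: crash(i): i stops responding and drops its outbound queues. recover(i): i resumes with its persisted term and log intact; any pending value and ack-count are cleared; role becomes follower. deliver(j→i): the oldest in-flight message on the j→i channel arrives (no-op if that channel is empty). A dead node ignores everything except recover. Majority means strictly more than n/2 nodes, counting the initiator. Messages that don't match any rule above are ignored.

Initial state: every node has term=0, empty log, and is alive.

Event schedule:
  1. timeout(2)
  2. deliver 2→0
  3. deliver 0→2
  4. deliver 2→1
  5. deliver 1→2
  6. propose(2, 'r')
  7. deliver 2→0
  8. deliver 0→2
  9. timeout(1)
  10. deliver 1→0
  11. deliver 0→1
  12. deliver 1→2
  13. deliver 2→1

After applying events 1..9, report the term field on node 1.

2

after 1 — timeout(2): n2:cand/t1/[-]
after 2 — deliver 2→0: n0:foll/t1/[-]
after 3 — deliver 0→2: n2:lead/t1/[-]
after 4 — deliver 2→1: n1:foll/t1/[-]
after 5 — deliver 1→2: ·
after 6 — propose(2,'r'): n2:lead/t1/[r]
after 7 — deliver 2→0: n0:foll/t1/[r]
after 8 — deliver 0→2: ·
after 9 — timeout(1): n1:cand/t2/[-]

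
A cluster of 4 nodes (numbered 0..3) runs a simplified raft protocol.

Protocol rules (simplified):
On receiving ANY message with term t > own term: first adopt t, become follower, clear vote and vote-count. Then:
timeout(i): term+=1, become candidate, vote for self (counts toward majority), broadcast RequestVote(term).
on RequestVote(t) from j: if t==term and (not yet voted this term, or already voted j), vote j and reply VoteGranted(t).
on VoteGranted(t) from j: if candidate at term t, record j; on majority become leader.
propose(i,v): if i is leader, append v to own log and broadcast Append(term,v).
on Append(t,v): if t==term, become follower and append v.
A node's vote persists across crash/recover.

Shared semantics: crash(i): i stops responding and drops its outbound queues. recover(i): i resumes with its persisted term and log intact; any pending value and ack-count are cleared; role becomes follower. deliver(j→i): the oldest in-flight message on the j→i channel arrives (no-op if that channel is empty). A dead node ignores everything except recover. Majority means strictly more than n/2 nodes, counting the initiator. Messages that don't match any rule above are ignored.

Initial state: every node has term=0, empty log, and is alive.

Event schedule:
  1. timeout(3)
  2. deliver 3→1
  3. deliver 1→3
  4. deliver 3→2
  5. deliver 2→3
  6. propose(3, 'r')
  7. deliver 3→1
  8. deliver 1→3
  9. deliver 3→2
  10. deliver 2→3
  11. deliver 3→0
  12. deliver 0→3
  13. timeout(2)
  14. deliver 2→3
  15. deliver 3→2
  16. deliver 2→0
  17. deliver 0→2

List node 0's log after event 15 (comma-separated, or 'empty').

step 1 timeout(3): 3={cand,t=1,log=-}
step 2 deliver 3→1: 1={foll,t=1,log=-}
step 3 deliver 1→3: —
step 4 deliver 3→2: 2={foll,t=1,log=-}
step 5 deliver 2→3: 3={lead,t=1,log=-}
step 6 propose(3,'r'): 3={lead,t=1,log=r}
step 7 deliver 3→1: 1={foll,t=1,log=r}
step 8 deliver 1→3: —
step 9 deliver 3→2: 2={foll,t=1,log=r}
step 10 deliver 2→3: —
step 11 deliver 3→0: 0={foll,t=1,log=-}
step 12 deliver 0→3: —
step 13 timeout(2): 2={cand,t=2,log=r}
step 14 deliver 2→3: 3={foll,t=2,log=r}
step 15 deliver 3→2: —

empty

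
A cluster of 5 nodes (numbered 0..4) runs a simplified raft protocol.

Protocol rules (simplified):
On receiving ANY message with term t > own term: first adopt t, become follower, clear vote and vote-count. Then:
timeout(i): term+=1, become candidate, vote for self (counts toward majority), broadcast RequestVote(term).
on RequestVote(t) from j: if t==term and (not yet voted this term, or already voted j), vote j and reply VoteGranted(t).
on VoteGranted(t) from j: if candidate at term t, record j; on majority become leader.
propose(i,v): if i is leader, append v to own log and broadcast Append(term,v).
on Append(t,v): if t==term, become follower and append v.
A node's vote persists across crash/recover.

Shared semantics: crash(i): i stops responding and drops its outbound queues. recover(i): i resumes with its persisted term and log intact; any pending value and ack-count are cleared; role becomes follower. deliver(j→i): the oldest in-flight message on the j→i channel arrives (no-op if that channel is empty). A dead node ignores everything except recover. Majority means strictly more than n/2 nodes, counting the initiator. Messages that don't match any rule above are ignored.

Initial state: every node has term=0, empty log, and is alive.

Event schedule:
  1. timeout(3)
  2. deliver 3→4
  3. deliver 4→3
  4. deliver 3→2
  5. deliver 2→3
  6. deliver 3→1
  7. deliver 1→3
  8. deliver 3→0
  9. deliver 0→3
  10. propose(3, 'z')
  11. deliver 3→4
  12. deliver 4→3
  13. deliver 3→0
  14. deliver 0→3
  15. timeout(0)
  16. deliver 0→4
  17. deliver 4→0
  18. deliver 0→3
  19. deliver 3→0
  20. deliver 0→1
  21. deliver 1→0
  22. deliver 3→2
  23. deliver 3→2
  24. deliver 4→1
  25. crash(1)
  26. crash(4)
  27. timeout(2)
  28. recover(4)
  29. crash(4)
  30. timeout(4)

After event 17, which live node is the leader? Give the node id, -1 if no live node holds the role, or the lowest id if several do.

after 1 — timeout(3): n3:cand/t1/[-]
after 2 — deliver 3→4: n4:foll/t1/[-]
after 3 — deliver 4→3: ·
after 4 — deliver 3→2: n2:foll/t1/[-]
after 5 — deliver 2→3: n3:lead/t1/[-]
after 6 — deliver 3→1: n1:foll/t1/[-]
after 7 — deliver 1→3: ·
after 8 — deliver 3→0: n0:foll/t1/[-]
after 9 — deliver 0→3: ·
after 10 — propose(3,'z'): n3:lead/t1/[z]
after 11 — deliver 3→4: n4:foll/t1/[z]
after 12 — deliver 4→3: ·
after 13 — deliver 3→0: n0:foll/t1/[z]
after 14 — deliver 0→3: ·
after 15 — timeout(0): n0:cand/t2/[z]
after 16 — deliver 0→4: n4:foll/t2/[z]
after 17 — deliver 4→0: ·

3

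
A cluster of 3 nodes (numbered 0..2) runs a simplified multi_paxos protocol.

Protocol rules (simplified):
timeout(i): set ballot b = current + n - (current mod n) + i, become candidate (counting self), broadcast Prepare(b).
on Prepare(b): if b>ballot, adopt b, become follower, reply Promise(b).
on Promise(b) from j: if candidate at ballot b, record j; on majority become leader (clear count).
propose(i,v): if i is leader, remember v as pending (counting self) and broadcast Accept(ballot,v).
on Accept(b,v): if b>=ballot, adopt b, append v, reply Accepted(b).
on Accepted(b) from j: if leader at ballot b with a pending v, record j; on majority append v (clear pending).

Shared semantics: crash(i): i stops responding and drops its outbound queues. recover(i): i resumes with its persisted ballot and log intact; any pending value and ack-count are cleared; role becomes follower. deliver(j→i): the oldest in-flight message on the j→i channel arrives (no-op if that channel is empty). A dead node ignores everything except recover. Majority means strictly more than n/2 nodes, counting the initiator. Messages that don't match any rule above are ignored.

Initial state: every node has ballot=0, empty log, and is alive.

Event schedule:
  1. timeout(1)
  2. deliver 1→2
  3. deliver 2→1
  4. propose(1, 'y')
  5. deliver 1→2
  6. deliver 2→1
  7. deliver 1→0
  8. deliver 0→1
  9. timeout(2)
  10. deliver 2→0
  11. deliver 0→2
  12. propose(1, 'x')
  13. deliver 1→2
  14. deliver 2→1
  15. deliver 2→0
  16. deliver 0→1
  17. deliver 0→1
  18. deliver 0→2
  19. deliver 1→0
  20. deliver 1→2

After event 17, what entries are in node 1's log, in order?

y

step 1 timeout(1): 1={cand,b=4,log=-}
step 2 deliver 1→2: 2={foll,b=4,log=-}
step 3 deliver 2→1: 1={lead,b=4,log=-}
step 4 propose(1,'y'): —
step 5 deliver 1→2: 2={foll,b=4,log=y}
step 6 deliver 2→1: 1={lead,b=4,log=y}
step 7 deliver 1→0: 0={foll,b=4,log=-}
step 8 deliver 0→1: —
step 9 timeout(2): 2={cand,b=8,log=y}
step 10 deliver 2→0: 0={foll,b=8,log=-}
step 11 deliver 0→2: 2={lead,b=8,log=y}
step 12 propose(1,'x'): —
step 13 deliver 1→2: —
step 14 deliver 2→1: 1={foll,b=8,log=y}
step 15 deliver 2→0: —
step 16 deliver 0→1: —
step 17 deliver 0→1: —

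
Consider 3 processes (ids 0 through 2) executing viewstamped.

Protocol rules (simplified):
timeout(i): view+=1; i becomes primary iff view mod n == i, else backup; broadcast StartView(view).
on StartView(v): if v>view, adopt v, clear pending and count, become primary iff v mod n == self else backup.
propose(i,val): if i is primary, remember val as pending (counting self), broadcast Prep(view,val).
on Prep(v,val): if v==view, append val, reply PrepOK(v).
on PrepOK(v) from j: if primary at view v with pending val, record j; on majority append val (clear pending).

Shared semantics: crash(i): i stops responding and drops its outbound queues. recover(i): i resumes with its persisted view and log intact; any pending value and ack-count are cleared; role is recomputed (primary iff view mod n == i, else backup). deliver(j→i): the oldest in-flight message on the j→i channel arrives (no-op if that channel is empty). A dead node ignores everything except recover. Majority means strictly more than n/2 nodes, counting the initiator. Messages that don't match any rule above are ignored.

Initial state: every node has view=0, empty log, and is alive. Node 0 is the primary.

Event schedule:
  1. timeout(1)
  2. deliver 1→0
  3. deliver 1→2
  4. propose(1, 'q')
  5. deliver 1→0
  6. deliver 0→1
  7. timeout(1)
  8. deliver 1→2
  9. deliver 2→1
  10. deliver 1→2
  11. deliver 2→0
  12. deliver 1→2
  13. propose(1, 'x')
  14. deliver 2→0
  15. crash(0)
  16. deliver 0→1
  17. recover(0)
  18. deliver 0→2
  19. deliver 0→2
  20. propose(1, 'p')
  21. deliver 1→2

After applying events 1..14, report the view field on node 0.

1

after 1 — timeout(1): n1:prim/v1/[-]
after 2 — deliver 1→0: n0:back/v1/[-]
after 3 — deliver 1→2: n2:back/v1/[-]
after 4 — propose(1,'q'): ·
after 5 — deliver 1→0: n0:back/v1/[q]
after 6 — deliver 0→1: n1:prim/v1/[q]
after 7 — timeout(1): n1:back/v2/[q]
after 8 — deliver 1→2: n2:back/v1/[q]
after 9 — deliver 2→1: ·
after 10 — deliver 1→2: n2:prim/v2/[q]
after 11 — deliver 2→0: ·
after 12 — deliver 1→2: ·
after 13 — propose(1,'x'): ·
after 14 — deliver 2→0: ·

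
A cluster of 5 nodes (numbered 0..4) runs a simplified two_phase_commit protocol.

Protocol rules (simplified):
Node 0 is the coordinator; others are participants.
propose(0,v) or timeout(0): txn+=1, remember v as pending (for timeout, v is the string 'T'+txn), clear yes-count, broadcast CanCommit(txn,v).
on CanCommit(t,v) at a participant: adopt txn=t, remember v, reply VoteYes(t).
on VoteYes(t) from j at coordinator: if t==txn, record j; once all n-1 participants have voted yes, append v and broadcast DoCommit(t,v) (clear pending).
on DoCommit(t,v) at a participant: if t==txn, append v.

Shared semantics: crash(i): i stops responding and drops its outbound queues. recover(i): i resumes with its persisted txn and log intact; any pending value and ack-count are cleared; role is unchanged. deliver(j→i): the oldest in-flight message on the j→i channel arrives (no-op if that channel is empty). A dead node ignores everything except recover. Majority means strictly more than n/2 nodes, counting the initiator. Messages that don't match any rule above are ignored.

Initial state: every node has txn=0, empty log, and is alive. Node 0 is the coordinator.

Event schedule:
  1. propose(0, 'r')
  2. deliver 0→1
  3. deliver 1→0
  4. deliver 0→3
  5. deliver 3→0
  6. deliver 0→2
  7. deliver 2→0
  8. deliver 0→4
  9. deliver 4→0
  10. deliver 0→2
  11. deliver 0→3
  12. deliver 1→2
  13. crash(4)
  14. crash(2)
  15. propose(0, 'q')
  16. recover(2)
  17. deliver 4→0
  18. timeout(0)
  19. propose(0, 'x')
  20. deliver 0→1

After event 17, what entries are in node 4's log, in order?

empty

after 1 — propose(0,'r'): n0:coor/t1/[-]
after 2 — deliver 0→1: n1:part/t1/[-]
after 3 — deliver 1→0: ·
after 4 — deliver 0→3: n3:part/t1/[-]
after 5 — deliver 3→0: ·
after 6 — deliver 0→2: n2:part/t1/[-]
after 7 — deliver 2→0: ·
after 8 — deliver 0→4: n4:part/t1/[-]
after 9 — deliver 4→0: n0:coor/t1/[r]
after 10 — deliver 0→2: n2:part/t1/[r]
after 11 — deliver 0→3: n3:part/t1/[r]
after 12 — deliver 1→2: ·
after 13 — crash(4): n4:✗part/t1/[-]
after 14 — crash(2): n2:✗part/t1/[r]
after 15 — propose(0,'q'): n0:coor/t2/[r]
after 16 — recover(2): n2:part/t1/[r]
after 17 — deliver 4→0: ·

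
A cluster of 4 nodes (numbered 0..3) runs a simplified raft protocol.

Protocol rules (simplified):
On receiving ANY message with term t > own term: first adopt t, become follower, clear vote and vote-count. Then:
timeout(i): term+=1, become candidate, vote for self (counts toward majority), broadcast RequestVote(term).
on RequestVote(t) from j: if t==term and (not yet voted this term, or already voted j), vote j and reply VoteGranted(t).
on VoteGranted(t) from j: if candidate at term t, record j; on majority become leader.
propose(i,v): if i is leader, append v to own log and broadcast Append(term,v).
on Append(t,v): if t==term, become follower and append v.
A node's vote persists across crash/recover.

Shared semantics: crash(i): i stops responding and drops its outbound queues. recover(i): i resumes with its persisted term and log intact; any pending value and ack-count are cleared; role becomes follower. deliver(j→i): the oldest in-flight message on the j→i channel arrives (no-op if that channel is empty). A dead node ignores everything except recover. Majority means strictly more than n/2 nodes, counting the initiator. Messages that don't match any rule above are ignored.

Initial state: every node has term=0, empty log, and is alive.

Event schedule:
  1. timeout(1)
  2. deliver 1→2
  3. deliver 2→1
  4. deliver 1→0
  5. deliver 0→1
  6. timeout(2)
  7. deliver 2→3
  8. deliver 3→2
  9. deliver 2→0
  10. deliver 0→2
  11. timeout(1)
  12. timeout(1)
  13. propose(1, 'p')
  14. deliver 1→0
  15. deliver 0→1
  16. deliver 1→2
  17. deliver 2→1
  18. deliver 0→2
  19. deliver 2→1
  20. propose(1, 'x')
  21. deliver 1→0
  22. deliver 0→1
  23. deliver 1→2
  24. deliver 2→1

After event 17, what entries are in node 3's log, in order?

1. timeout(1):  <1:cand t1 ->
2. deliver 1→2:  <2:foll t1 ->
3. deliver 2→1:  nop
4. deliver 1→0:  <0:foll t1 ->
5. deliver 0→1:  <1:lead t1 ->
6. timeout(2):  <2:cand t2 ->
7. deliver 2→3:  <3:foll t2 ->
8. deliver 3→2:  nop
9. deliver 2→0:  <0:foll t2 ->
10. deliver 0→2:  <2:lead t2 ->
11. timeout(1):  <1:cand t2 ->
12. timeout(1):  <1:cand t3 ->
13. propose(1,'p'):  nop
14. deliver 1→0:  nop
15. deliver 0→1:  nop
16. deliver 1→2:  nop
17. deliver 2→1:  nop

empty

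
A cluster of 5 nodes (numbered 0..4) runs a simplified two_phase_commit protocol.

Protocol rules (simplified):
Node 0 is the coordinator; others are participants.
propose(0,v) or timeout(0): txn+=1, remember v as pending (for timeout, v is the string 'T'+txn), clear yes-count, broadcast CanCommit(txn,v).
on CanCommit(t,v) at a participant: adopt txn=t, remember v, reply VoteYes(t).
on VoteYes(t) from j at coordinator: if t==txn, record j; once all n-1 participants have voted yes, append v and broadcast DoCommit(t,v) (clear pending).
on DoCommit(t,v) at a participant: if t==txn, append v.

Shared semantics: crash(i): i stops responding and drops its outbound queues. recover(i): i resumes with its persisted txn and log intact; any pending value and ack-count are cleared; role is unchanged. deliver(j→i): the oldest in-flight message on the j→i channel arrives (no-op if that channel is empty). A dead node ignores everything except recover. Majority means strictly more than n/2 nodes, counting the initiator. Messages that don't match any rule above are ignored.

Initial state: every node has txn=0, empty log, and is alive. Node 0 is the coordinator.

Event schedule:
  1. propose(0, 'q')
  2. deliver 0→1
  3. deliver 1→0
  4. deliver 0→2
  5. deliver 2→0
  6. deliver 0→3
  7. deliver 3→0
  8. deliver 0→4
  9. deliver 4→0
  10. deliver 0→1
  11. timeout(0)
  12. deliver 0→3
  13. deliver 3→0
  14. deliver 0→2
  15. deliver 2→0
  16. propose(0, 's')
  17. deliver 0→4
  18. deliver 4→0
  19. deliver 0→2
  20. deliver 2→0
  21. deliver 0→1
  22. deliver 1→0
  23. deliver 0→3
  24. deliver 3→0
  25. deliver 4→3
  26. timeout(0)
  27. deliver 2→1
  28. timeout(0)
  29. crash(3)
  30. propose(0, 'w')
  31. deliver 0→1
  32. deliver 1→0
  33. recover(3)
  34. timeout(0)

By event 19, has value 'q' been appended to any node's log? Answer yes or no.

yes

step 1 propose(0,'q'): 0={coor,t=1,log=-}
step 2 deliver 0→1: 1={part,t=1,log=-}
step 3 deliver 1→0: —
step 4 deliver 0→2: 2={part,t=1,log=-}
step 5 deliver 2→0: —
step 6 deliver 0→3: 3={part,t=1,log=-}
step 7 deliver 3→0: —
step 8 deliver 0→4: 4={part,t=1,log=-}
step 9 deliver 4→0: 0={coor,t=1,log=q}
step 10 deliver 0→1: 1={part,t=1,log=q}
step 11 timeout(0): 0={coor,t=2,log=q}
step 12 deliver 0→3: 3={part,t=1,log=q}
step 13 deliver 3→0: —
step 14 deliver 0→2: 2={part,t=1,log=q}
step 15 deliver 2→0: —
step 16 propose(0,'s'): 0={coor,t=3,log=q}
step 17 deliver 0→4: 4={part,t=1,log=q}
step 18 deliver 4→0: —
step 19 deliver 0→2: 2={part,t=2,log=q}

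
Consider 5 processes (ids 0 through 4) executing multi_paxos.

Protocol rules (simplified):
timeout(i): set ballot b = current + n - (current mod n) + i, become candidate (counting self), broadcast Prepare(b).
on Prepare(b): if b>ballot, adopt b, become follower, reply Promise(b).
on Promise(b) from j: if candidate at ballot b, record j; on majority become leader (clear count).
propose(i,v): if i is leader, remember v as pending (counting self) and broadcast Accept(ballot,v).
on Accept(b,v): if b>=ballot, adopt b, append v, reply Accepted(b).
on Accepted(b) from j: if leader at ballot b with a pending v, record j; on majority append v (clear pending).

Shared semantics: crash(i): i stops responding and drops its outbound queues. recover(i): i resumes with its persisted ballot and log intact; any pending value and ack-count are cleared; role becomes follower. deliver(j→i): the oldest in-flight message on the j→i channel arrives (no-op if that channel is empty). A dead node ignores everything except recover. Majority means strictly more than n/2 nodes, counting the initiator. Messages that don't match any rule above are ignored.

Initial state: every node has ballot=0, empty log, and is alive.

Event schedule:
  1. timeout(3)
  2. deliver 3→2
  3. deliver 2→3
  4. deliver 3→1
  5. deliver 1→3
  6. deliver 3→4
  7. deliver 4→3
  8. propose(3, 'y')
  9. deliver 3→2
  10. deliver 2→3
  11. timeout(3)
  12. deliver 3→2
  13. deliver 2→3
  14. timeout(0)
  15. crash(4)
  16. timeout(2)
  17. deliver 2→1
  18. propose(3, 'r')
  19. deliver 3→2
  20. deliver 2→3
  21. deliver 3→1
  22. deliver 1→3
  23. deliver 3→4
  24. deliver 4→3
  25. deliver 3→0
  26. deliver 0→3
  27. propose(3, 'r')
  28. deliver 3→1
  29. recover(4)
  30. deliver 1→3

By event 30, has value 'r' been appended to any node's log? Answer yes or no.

step 1 timeout(3): 3={cand,b=8,log=-}
step 2 deliver 3→2: 2={foll,b=8,log=-}
step 3 deliver 2→3: —
step 4 deliver 3→1: 1={foll,b=8,log=-}
step 5 deliver 1→3: 3={lead,b=8,log=-}
step 6 deliver 3→4: 4={foll,b=8,log=-}
step 7 deliver 4→3: —
step 8 propose(3,'y'): —
step 9 deliver 3→2: 2={foll,b=8,log=y}
step 10 deliver 2→3: —
step 11 timeout(3): 3={cand,b=13,log=-}
step 12 deliver 3→2: 2={foll,b=13,log=y}
step 13 deliver 2→3: —
step 14 timeout(0): 0={cand,b=5,log=-}
step 15 crash(4): 4={✗foll,b=8,log=-}
step 16 timeout(2): 2={cand,b=17,log=y}
step 17 deliver 2→1: 1={foll,b=17,log=-}
step 18 propose(3,'r'): —
step 19 deliver 3→2: —
step 20 deliver 2→3: 3={foll,b=17,log=-}
step 21 deliver 3→1: —
step 22 deliver 1→3: —
step 23 deliver 3→4: —
step 24 deliver 4→3: —
step 25 deliver 3→0: 0={foll,b=8,log=-}
step 26 deliver 0→3: —
step 27 propose(3,'r'): —
step 28 deliver 3→1: —
step 29 recover(4): 4={foll,b=8,log=-}
step 30 deliver 1→3: —

no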